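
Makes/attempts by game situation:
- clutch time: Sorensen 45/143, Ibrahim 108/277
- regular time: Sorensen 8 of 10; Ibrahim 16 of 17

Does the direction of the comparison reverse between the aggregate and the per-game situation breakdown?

Clutch time: Sorensen 45/143 = 31.5%, Ibrahim 108/277 = 39.0% → Ibrahim
Regular time: Sorensen 8/10 = 80.0%, Ibrahim 16/17 = 94.1% → Ibrahim
Overall: Sorensen 53/153 = 34.6%, Ibrahim 124/294 = 42.2% → Ibrahim
Ibrahim wins overall and in every game group — no reversal.

No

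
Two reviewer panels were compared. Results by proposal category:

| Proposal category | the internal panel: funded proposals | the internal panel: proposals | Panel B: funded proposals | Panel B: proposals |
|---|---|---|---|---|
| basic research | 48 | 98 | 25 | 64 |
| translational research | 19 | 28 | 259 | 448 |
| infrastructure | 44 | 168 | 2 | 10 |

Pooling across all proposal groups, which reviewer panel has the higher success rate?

Panel B

Basic research: the internal panel 48/98 = 49.0%, Panel B 25/64 = 39.1% → the internal panel
Translational research: the internal panel 19/28 = 67.9%, Panel B 259/448 = 57.8% → the internal panel
Infrastructure: the internal panel 44/168 = 26.2%, Panel B 2/10 = 20.0% → the internal panel
Overall: the internal panel 111/294 = 37.8%, Panel B 286/522 = 54.8% → Panel B
(The internal panel wins every proposal group but Panel B wins overall — the internal panel's proposals skew toward the low-rate infrastructure group.)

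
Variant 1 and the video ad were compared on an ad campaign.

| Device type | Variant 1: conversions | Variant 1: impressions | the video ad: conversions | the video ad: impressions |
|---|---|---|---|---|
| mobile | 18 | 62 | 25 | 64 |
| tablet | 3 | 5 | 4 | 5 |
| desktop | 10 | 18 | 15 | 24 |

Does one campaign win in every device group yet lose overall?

No

Mobile: Variant 1 18/62 = 29.0%, the video ad 25/64 = 39.1% → the video ad
Tablet: Variant 1 3/5 = 60.0%, the video ad 4/5 = 80.0% → the video ad
Desktop: Variant 1 10/18 = 55.6%, the video ad 15/24 = 62.5% → the video ad
Overall: Variant 1 31/85 = 36.5%, the video ad 44/93 = 47.3% → the video ad
The video ad wins overall and in every device group — no reversal.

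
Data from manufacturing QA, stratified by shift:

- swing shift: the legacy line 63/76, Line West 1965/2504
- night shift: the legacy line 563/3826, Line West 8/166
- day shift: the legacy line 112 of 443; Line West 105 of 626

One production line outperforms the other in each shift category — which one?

Swing shift: the legacy line 63/76 = 82.9%, Line West 1965/2504 = 78.5% → the legacy line
Night shift: the legacy line 563/3826 = 14.7%, Line West 8/166 = 4.8% → the legacy line
Day shift: the legacy line 112/443 = 25.3%, Line West 105/626 = 16.8% → the legacy line
The legacy line has the higher rate in all 3 groups.

the legacy line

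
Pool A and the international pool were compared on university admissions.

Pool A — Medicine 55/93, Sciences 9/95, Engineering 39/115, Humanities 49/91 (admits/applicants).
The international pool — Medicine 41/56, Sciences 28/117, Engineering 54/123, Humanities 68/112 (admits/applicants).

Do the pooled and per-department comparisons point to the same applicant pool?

Medicine: Pool A 55/93 = 59.1%, the international pool 41/56 = 73.2% → the international pool
Sciences: Pool A 9/95 = 9.5%, the international pool 28/117 = 23.9% → the international pool
Engineering: Pool A 39/115 = 33.9%, the international pool 54/123 = 43.9% → the international pool
Humanities: Pool A 49/91 = 53.8%, the international pool 68/112 = 60.7% → the international pool
Overall: Pool A 152/394 = 38.6%, the international pool 191/408 = 46.8% → the international pool
The international pool wins overall and in every department group — no reversal.

Yes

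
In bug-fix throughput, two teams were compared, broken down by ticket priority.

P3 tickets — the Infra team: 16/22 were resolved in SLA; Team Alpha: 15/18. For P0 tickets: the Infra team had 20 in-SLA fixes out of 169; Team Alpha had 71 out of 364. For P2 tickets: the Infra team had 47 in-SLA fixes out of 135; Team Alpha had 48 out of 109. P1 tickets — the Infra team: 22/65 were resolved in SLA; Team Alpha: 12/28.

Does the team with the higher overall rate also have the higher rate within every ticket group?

P3: the Infra team 16/22 = 72.7%, Team Alpha 15/18 = 83.3% → Team Alpha
P0: the Infra team 20/169 = 11.8%, Team Alpha 71/364 = 19.5% → Team Alpha
P2: the Infra team 47/135 = 34.8%, Team Alpha 48/109 = 44.0% → Team Alpha
P1: the Infra team 22/65 = 33.8%, Team Alpha 12/28 = 42.9% → Team Alpha
Overall: the Infra team 105/391 = 26.9%, Team Alpha 146/519 = 28.1% → Team Alpha
Team Alpha wins overall and in every ticket group — no reversal.

Yes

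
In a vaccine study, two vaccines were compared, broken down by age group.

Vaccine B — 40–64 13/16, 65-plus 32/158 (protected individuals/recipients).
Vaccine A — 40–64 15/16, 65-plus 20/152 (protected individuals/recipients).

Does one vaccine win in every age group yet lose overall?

40–64: Vaccine B 13/16 = 81.2%, Vaccine A 15/16 = 93.8% → Vaccine A
65-plus: Vaccine B 32/158 = 20.3%, Vaccine A 20/152 = 13.2% → Vaccine B
Overall: Vaccine B 45/174 = 25.9%, Vaccine A 35/168 = 20.8% → Vaccine B
Neither sweeps: Vaccine B wins 1 of 2 groups, Vaccine A wins 1. Vaccine B wins overall but not every group — no Simpson reversal.

No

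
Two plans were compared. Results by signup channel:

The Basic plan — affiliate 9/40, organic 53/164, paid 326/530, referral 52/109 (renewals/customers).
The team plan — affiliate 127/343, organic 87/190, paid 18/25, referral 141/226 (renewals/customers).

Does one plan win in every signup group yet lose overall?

Affiliate: the Basic plan 9/40 = 22.5%, the team plan 127/343 = 37.0% → the team plan
Organic: the Basic plan 53/164 = 32.3%, the team plan 87/190 = 45.8% → the team plan
Paid: the Basic plan 326/530 = 61.5%, the team plan 18/25 = 72.0% → the team plan
Referral: the Basic plan 52/109 = 47.7%, the team plan 141/226 = 62.4% → the team plan
Overall: the Basic plan 440/843 = 52.2%, the team plan 373/784 = 47.6% → the Basic plan
The team plan wins each signup group but the Basic plan wins overall — the comparison reverses. The team plan's customers skew toward affiliate, which has a lower base rate.

Yes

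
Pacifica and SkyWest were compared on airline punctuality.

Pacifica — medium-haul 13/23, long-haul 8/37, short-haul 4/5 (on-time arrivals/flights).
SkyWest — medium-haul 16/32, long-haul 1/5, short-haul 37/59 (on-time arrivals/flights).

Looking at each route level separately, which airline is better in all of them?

Medium-haul: Pacifica 13/23 = 56.5%, SkyWest 16/32 = 50.0% → Pacifica
Long-haul: Pacifica 8/37 = 21.6%, SkyWest 1/5 = 20.0% → Pacifica
Short-haul: Pacifica 4/5 = 80.0%, SkyWest 37/59 = 62.7% → Pacifica
Pacifica has the higher rate in all 3 groups.

Pacifica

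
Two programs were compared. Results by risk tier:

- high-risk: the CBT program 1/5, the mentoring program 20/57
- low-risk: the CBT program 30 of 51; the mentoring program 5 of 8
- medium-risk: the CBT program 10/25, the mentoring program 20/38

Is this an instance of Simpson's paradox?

High-risk: the CBT program 1/5 = 20.0%, the mentoring program 20/57 = 35.1% → the mentoring program
Low-risk: the CBT program 30/51 = 58.8%, the mentoring program 5/8 = 62.5% → the mentoring program
Medium-risk: the CBT program 10/25 = 40.0%, the mentoring program 20/38 = 52.6% → the mentoring program
Overall: the CBT program 41/81 = 50.6%, the mentoring program 45/103 = 43.7% → the CBT program
The mentoring program wins each risk group but the CBT program wins overall — the comparison reverses. The mentoring program's participants skew toward high-risk, which has a lower base rate.

Yes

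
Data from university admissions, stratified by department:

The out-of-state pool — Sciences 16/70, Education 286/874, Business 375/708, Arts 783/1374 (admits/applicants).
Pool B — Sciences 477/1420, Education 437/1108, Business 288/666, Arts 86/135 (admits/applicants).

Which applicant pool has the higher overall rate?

the out-of-state pool

Sciences: the out-of-state pool 16/70 = 22.9%, Pool B 477/1420 = 33.6% → Pool B
Education: the out-of-state pool 286/874 = 32.7%, Pool B 437/1108 = 39.4% → Pool B
Business: the out-of-state pool 375/708 = 53.0%, Pool B 288/666 = 43.2% → the out-of-state pool
Arts: the out-of-state pool 783/1374 = 57.0%, Pool B 86/135 = 63.7% → Pool B
Overall: the out-of-state pool 1460/3026 = 48.2%, Pool B 1288/3329 = 38.7% → the out-of-state pool
(Neither sweeps every department group, but the out-of-state pool has the higher pooled rate.)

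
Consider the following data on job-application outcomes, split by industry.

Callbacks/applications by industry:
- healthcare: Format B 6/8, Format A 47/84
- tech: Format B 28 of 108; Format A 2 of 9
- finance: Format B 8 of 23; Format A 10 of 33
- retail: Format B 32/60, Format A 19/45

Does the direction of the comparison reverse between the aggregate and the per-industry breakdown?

Healthcare: Format B 6/8 = 75.0%, Format A 47/84 = 56.0% → Format B
Tech: Format B 28/108 = 25.9%, Format A 2/9 = 22.2% → Format B
Finance: Format B 8/23 = 34.8%, Format A 10/33 = 30.3% → Format B
Retail: Format B 32/60 = 53.3%, Format A 19/45 = 42.2% → Format B
Overall: Format B 74/199 = 37.2%, Format A 78/171 = 45.6% → Format A
Format B wins each industry group but Format A wins overall — the comparison reverses. Format B's applications skew toward tech, which has a lower base rate.

Yes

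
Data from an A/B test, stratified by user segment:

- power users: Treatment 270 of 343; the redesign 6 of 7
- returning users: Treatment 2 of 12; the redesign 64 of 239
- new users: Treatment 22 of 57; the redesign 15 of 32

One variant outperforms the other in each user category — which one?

Power users: Treatment 270/343 = 78.7%, the redesign 6/7 = 85.7% → the redesign
Returning users: Treatment 2/12 = 16.7%, the redesign 64/239 = 26.8% → the redesign
New users: Treatment 22/57 = 38.6%, the redesign 15/32 = 46.9% → the redesign
The redesign has the higher rate in all 3 groups.

the redesign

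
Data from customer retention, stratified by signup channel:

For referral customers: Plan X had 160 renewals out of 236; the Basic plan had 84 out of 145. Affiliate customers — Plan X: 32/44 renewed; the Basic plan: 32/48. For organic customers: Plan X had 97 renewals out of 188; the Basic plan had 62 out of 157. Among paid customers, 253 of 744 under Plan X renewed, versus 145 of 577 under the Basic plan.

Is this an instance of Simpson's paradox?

No

Referral: Plan X 160/236 = 67.8%, the Basic plan 84/145 = 57.9% → Plan X
Affiliate: Plan X 32/44 = 72.7%, the Basic plan 32/48 = 66.7% → Plan X
Organic: Plan X 97/188 = 51.6%, the Basic plan 62/157 = 39.5% → Plan X
Paid: Plan X 253/744 = 34.0%, the Basic plan 145/577 = 25.1% → Plan X
Overall: Plan X 542/1212 = 44.7%, the Basic plan 323/927 = 34.8% → Plan X
Plan X wins overall and in every signup group — no reversal.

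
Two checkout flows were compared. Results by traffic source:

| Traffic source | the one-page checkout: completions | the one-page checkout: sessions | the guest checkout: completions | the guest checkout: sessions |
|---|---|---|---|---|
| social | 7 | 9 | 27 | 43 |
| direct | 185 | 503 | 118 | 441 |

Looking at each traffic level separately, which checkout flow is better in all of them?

Social: the one-page checkout 7/9 = 77.8%, the guest checkout 27/43 = 62.8% → the one-page checkout
Direct: the one-page checkout 185/503 = 36.8%, the guest checkout 118/441 = 26.8% → the one-page checkout
The one-page checkout has the higher rate in both groups.

the one-page checkout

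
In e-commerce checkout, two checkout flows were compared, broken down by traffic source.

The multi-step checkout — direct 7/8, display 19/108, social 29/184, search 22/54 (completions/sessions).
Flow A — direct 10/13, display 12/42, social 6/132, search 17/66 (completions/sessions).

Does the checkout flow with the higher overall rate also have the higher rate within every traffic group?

Direct: the multi-step checkout 7/8 = 87.5%, Flow A 10/13 = 76.9% → the multi-step checkout
Display: the multi-step checkout 19/108 = 17.6%, Flow A 12/42 = 28.6% → Flow A
Social: the multi-step checkout 29/184 = 15.8%, Flow A 6/132 = 4.5% → the multi-step checkout
Search: the multi-step checkout 22/54 = 40.7%, Flow A 17/66 = 25.8% → the multi-step checkout
Overall: the multi-step checkout 77/354 = 21.8%, Flow A 45/253 = 17.8% → the multi-step checkout
Neither sweeps: the multi-step checkout wins 3 of 4 groups, Flow A wins 1. The multi-step checkout wins overall but not every group — no Simpson reversal.

No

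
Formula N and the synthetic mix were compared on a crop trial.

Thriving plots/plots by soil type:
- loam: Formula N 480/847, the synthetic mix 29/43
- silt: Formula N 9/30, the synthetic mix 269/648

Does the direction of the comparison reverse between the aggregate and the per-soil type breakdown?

Yes

Loam: Formula N 480/847 = 56.7%, the synthetic mix 29/43 = 67.4% → the synthetic mix
Silt: Formula N 9/30 = 30.0%, the synthetic mix 269/648 = 41.5% → the synthetic mix
Overall: Formula N 489/877 = 55.8%, the synthetic mix 298/691 = 43.1% → Formula N
The synthetic mix wins each soil group but Formula N wins overall — the comparison reverses. The synthetic mix's plots skew toward silt, which has a lower base rate.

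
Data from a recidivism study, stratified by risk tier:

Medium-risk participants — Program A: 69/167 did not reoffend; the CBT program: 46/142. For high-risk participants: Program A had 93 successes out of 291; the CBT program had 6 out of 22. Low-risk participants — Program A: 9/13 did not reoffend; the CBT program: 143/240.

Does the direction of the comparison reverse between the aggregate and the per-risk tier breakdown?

Medium-risk: Program A 69/167 = 41.3%, the CBT program 46/142 = 32.4% → Program A
High-risk: Program A 93/291 = 32.0%, the CBT program 6/22 = 27.3% → Program A
Low-risk: Program A 9/13 = 69.2%, the CBT program 143/240 = 59.6% → Program A
Overall: Program A 171/471 = 36.3%, the CBT program 195/404 = 48.3% → the CBT program
Program A wins each risk group but the CBT program wins overall — the comparison reverses. Program A's participants skew toward high-risk, which has a lower base rate.

Yes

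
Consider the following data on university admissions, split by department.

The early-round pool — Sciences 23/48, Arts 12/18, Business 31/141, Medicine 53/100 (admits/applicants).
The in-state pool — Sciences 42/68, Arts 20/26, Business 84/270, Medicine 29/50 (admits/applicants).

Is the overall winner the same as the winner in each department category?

Yes

Sciences: the early-round pool 23/48 = 47.9%, the in-state pool 42/68 = 61.8% → the in-state pool
Arts: the early-round pool 12/18 = 66.7%, the in-state pool 20/26 = 76.9% → the in-state pool
Business: the early-round pool 31/141 = 22.0%, the in-state pool 84/270 = 31.1% → the in-state pool
Medicine: the early-round pool 53/100 = 53.0%, the in-state pool 29/50 = 58.0% → the in-state pool
Overall: the early-round pool 119/307 = 38.8%, the in-state pool 175/414 = 42.3% → the in-state pool
The in-state pool wins overall and in every department group — no reversal.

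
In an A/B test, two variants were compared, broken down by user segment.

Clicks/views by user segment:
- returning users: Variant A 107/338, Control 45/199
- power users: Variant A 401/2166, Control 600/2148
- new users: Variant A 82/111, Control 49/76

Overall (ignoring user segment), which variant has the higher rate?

Control

Returning users: Variant A 107/338 = 31.7%, Control 45/199 = 22.6% → Variant A
Power users: Variant A 401/2166 = 18.5%, Control 600/2148 = 27.9% → Control
New users: Variant A 82/111 = 73.9%, Control 49/76 = 64.5% → Variant A
Overall: Variant A 590/2615 = 22.6%, Control 694/2423 = 28.6% → Control
(Neither sweeps every user group, but Control has the higher pooled rate.)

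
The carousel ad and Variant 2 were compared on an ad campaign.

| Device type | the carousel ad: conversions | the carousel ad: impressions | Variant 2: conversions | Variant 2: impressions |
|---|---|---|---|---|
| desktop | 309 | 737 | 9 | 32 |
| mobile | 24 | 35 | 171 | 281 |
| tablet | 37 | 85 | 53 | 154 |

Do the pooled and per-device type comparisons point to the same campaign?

Desktop: the carousel ad 309/737 = 41.9%, Variant 2 9/32 = 28.1% → the carousel ad
Mobile: the carousel ad 24/35 = 68.6%, Variant 2 171/281 = 60.9% → the carousel ad
Tablet: the carousel ad 37/85 = 43.5%, Variant 2 53/154 = 34.4% → the carousel ad
Overall: the carousel ad 370/857 = 43.2%, Variant 2 233/467 = 49.9% → Variant 2
The carousel ad wins each device group but Variant 2 wins overall — the comparison reverses. The carousel ad's impressions skew toward desktop, which has a lower base rate.

No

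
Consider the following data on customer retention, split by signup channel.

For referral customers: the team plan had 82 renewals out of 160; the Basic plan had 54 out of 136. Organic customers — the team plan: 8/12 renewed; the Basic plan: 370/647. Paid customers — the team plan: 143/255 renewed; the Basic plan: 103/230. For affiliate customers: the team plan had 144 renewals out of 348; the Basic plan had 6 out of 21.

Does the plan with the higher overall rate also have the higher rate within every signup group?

Referral: the team plan 82/160 = 51.2%, the Basic plan 54/136 = 39.7% → the team plan
Organic: the team plan 8/12 = 66.7%, the Basic plan 370/647 = 57.2% → the team plan
Paid: the team plan 143/255 = 56.1%, the Basic plan 103/230 = 44.8% → the team plan
Affiliate: the team plan 144/348 = 41.4%, the Basic plan 6/21 = 28.6% → the team plan
Overall: the team plan 377/775 = 48.6%, the Basic plan 533/1034 = 51.5% → the Basic plan
The team plan wins each signup group but the Basic plan wins overall — the comparison reverses. The team plan's customers skew toward affiliate, which has a lower base rate.

No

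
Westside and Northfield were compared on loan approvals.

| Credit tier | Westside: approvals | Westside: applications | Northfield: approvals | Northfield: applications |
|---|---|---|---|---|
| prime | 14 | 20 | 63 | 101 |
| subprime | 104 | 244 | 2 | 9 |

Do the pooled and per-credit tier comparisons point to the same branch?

Prime: Westside 14/20 = 70.0%, Northfield 63/101 = 62.4% → Westside
Subprime: Westside 104/244 = 42.6%, Northfield 2/9 = 22.2% → Westside
Overall: Westside 118/264 = 44.7%, Northfield 65/110 = 59.1% → Northfield
Westside wins each credit group but Northfield wins overall — the comparison reverses. Westside's applications skew toward subprime, which has a lower base rate.

No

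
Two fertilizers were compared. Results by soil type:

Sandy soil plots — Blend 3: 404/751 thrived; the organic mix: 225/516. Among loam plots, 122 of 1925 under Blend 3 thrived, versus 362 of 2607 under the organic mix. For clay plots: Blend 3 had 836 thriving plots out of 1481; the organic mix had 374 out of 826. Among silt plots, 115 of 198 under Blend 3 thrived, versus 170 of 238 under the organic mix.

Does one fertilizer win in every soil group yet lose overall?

No

Sandy soil: Blend 3 404/751 = 53.8%, the organic mix 225/516 = 43.6% → Blend 3
Loam: Blend 3 122/1925 = 6.3%, the organic mix 362/2607 = 13.9% → the organic mix
Clay: Blend 3 836/1481 = 56.4%, the organic mix 374/826 = 45.3% → Blend 3
Silt: Blend 3 115/198 = 58.1%, the organic mix 170/238 = 71.4% → the organic mix
Overall: Blend 3 1477/4355 = 33.9%, the organic mix 1131/4187 = 27.0% → Blend 3
Neither sweeps: Blend 3 wins 2 of 4 groups, the organic mix wins 2. Blend 3 wins overall but not every group — no Simpson reversal.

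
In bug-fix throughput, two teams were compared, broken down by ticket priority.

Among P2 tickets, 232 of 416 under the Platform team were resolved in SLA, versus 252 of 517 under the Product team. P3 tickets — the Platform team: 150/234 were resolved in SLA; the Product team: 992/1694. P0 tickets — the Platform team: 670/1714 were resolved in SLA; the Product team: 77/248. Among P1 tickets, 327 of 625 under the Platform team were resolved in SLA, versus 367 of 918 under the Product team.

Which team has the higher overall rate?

the Product team

P2: the Platform team 232/416 = 55.8%, the Product team 252/517 = 48.7% → the Platform team
P3: the Platform team 150/234 = 64.1%, the Product team 992/1694 = 58.6% → the Platform team
P0: the Platform team 670/1714 = 39.1%, the Product team 77/248 = 31.0% → the Platform team
P1: the Platform team 327/625 = 52.3%, the Product team 367/918 = 40.0% → the Platform team
Overall: the Platform team 1379/2989 = 46.1%, the Product team 1688/3377 = 50.0% → the Product team
(The Platform team wins every ticket group but the Product team wins overall — the Platform team's tickets skew toward the low-rate P0 group.)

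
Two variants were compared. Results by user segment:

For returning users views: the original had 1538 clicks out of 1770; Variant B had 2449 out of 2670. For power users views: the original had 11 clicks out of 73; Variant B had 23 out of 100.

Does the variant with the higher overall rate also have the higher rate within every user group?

Returning users: the original 1538/1770 = 86.9%, Variant B 2449/2670 = 91.7% → Variant B
Power users: the original 11/73 = 15.1%, Variant B 23/100 = 23.0% → Variant B
Overall: the original 1549/1843 = 84.0%, Variant B 2472/2770 = 89.2% → Variant B
Variant B wins overall and in every user group — no reversal.

Yes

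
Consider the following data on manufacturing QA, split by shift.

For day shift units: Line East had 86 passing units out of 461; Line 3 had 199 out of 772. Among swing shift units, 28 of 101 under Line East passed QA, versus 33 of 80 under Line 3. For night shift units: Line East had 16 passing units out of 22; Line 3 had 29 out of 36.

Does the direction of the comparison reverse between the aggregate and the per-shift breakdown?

Day shift: Line East 86/461 = 18.7%, Line 3 199/772 = 25.8% → Line 3
Swing shift: Line East 28/101 = 27.7%, Line 3 33/80 = 41.2% → Line 3
Night shift: Line East 16/22 = 72.7%, Line 3 29/36 = 80.6% → Line 3
Overall: Line East 130/584 = 22.3%, Line 3 261/888 = 29.4% → Line 3
Line 3 wins overall and in every shift group — no reversal.

No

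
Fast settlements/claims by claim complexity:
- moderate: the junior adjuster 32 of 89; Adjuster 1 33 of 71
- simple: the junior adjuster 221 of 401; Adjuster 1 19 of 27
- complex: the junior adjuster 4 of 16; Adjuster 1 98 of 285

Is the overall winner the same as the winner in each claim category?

No

Moderate: the junior adjuster 32/89 = 36.0%, Adjuster 1 33/71 = 46.5% → Adjuster 1
Simple: the junior adjuster 221/401 = 55.1%, Adjuster 1 19/27 = 70.4% → Adjuster 1
Complex: the junior adjuster 4/16 = 25.0%, Adjuster 1 98/285 = 34.4% → Adjuster 1
Overall: the junior adjuster 257/506 = 50.8%, Adjuster 1 150/383 = 39.2% → the junior adjuster
Adjuster 1 wins each claim group but the junior adjuster wins overall — the comparison reverses. Adjuster 1's claims skew toward complex, which has a lower base rate.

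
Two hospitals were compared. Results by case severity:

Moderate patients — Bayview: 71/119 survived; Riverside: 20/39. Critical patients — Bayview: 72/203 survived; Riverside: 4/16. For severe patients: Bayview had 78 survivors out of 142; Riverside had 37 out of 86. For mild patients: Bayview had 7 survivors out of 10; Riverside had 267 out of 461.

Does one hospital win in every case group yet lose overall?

Moderate: Bayview 71/119 = 59.7%, Riverside 20/39 = 51.3% → Bayview
Critical: Bayview 72/203 = 35.5%, Riverside 4/16 = 25.0% → Bayview
Severe: Bayview 78/142 = 54.9%, Riverside 37/86 = 43.0% → Bayview
Mild: Bayview 7/10 = 70.0%, Riverside 267/461 = 57.9% → Bayview
Overall: Bayview 228/474 = 48.1%, Riverside 328/602 = 54.5% → Riverside
Bayview wins each case group but Riverside wins overall — the comparison reverses. Bayview's patients skew toward critical, which has a lower base rate.

Yes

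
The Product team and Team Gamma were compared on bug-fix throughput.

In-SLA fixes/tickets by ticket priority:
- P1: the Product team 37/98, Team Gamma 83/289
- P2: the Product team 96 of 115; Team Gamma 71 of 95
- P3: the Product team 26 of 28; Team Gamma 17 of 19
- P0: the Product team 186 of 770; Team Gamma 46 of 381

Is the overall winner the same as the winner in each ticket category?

P1: the Product team 37/98 = 37.8%, Team Gamma 83/289 = 28.7% → the Product team
P2: the Product team 96/115 = 83.5%, Team Gamma 71/95 = 74.7% → the Product team
P3: the Product team 26/28 = 92.9%, Team Gamma 17/19 = 89.5% → the Product team
P0: the Product team 186/770 = 24.2%, Team Gamma 46/381 = 12.1% → the Product team
Overall: the Product team 345/1011 = 34.1%, Team Gamma 217/784 = 27.7% → the Product team
The Product team wins overall and in every ticket group — no reversal.

Yes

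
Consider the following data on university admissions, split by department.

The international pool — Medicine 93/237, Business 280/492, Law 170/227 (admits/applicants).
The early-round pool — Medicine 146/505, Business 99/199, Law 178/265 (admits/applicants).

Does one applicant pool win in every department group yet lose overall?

Medicine: the international pool 93/237 = 39.2%, the early-round pool 146/505 = 28.9% → the international pool
Business: the international pool 280/492 = 56.9%, the early-round pool 99/199 = 49.7% → the international pool
Law: the international pool 170/227 = 74.9%, the early-round pool 178/265 = 67.2% → the international pool
Overall: the international pool 543/956 = 56.8%, the early-round pool 423/969 = 43.7% → the international pool
The international pool wins overall and in every department group — no reversal.

No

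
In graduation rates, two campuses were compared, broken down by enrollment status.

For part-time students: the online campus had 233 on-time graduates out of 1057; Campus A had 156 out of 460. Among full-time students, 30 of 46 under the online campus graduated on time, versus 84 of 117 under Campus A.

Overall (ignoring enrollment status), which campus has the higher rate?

Campus A

Part-time: the online campus 233/1057 = 22.0%, Campus A 156/460 = 33.9% → Campus A
Full-time: the online campus 30/46 = 65.2%, Campus A 84/117 = 71.8% → Campus A
Overall: the online campus 263/1103 = 23.8%, Campus A 240/577 = 41.6% → Campus A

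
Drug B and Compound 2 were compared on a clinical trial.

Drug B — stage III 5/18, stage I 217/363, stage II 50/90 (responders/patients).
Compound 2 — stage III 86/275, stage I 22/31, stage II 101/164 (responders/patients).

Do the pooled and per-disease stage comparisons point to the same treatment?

Stage III: Drug B 5/18 = 27.8%, Compound 2 86/275 = 31.3% → Compound 2
Stage I: Drug B 217/363 = 59.8%, Compound 2 22/31 = 71.0% → Compound 2
Stage II: Drug B 50/90 = 55.6%, Compound 2 101/164 = 61.6% → Compound 2
Overall: Drug B 272/471 = 57.7%, Compound 2 209/470 = 44.5% → Drug B
Compound 2 wins each disease group but Drug B wins overall — the comparison reverses. Compound 2's patients skew toward stage III, which has a lower base rate.

No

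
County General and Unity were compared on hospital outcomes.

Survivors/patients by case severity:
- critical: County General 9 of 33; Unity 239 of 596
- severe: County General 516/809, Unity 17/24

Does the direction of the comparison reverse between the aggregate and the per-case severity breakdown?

Critical: County General 9/33 = 27.3%, Unity 239/596 = 40.1% → Unity
Severe: County General 516/809 = 63.8%, Unity 17/24 = 70.8% → Unity
Overall: County General 525/842 = 62.4%, Unity 256/620 = 41.3% → County General
Unity wins each case group but County General wins overall — the comparison reverses. Unity's patients skew toward critical, which has a lower base rate.

Yes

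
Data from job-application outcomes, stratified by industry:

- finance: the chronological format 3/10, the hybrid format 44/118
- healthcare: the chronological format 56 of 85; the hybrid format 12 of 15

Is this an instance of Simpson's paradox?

Finance: the chronological format 3/10 = 30.0%, the hybrid format 44/118 = 37.3% → the hybrid format
Healthcare: the chronological format 56/85 = 65.9%, the hybrid format 12/15 = 80.0% → the hybrid format
Overall: the chronological format 59/95 = 62.1%, the hybrid format 56/133 = 42.1% → the chronological format
The hybrid format wins each industry group but the chronological format wins overall — the comparison reverses. The hybrid format's applications skew toward finance, which has a lower base rate.

Yes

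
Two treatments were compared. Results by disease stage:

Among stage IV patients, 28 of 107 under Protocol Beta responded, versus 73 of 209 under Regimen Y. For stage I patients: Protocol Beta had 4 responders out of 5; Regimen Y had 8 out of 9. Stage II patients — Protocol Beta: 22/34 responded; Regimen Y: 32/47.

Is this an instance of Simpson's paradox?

Stage IV: Protocol Beta 28/107 = 26.2%, Regimen Y 73/209 = 34.9% → Regimen Y
Stage I: Protocol Beta 4/5 = 80.0%, Regimen Y 8/9 = 88.9% → Regimen Y
Stage II: Protocol Beta 22/34 = 64.7%, Regimen Y 32/47 = 68.1% → Regimen Y
Overall: Protocol Beta 54/146 = 37.0%, Regimen Y 113/265 = 42.6% → Regimen Y
Regimen Y wins overall and in every disease group — no reversal.

No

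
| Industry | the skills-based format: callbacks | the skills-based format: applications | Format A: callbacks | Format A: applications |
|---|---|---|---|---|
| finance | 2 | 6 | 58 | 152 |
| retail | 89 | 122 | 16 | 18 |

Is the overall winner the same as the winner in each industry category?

No

Finance: the skills-based format 2/6 = 33.3%, Format A 58/152 = 38.2% → Format A
Retail: the skills-based format 89/122 = 73.0%, Format A 16/18 = 88.9% → Format A
Overall: the skills-based format 91/128 = 71.1%, Format A 74/170 = 43.5% → the skills-based format
Format A wins each industry group but the skills-based format wins overall — the comparison reverses. Format A's applications skew toward finance, which has a lower base rate.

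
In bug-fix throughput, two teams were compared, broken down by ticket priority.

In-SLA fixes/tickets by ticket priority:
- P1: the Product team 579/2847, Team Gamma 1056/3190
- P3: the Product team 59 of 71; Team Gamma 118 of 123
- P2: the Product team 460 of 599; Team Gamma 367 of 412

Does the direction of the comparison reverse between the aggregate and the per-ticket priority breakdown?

P1: the Product team 579/2847 = 20.3%, Team Gamma 1056/3190 = 33.1% → Team Gamma
P3: the Product team 59/71 = 83.1%, Team Gamma 118/123 = 95.9% → Team Gamma
P2: the Product team 460/599 = 76.8%, Team Gamma 367/412 = 89.1% → Team Gamma
Overall: the Product team 1098/3517 = 31.2%, Team Gamma 1541/3725 = 41.4% → Team Gamma
Team Gamma wins overall and in every ticket group — no reversal.

No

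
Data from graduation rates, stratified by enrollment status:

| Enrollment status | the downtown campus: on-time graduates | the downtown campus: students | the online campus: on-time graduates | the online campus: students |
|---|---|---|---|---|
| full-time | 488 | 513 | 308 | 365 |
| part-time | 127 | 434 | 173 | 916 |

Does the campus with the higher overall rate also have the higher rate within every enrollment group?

Full-time: the downtown campus 488/513 = 95.1%, the online campus 308/365 = 84.4% → the downtown campus
Part-time: the downtown campus 127/434 = 29.3%, the online campus 173/916 = 18.9% → the downtown campus
Overall: the downtown campus 615/947 = 64.9%, the online campus 481/1281 = 37.5% → the downtown campus
The downtown campus wins overall and in every enrollment group — no reversal.

Yes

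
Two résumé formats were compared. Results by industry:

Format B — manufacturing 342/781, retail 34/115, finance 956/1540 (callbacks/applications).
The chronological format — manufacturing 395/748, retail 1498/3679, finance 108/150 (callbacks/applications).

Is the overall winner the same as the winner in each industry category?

Manufacturing: Format B 342/781 = 43.8%, the chronological format 395/748 = 52.8% → the chronological format
Retail: Format B 34/115 = 29.6%, the chronological format 1498/3679 = 40.7% → the chronological format
Finance: Format B 956/1540 = 62.1%, the chronological format 108/150 = 72.0% → the chronological format
Overall: Format B 1332/2436 = 54.7%, the chronological format 2001/4577 = 43.7% → Format B
The chronological format wins each industry group but Format B wins overall — the comparison reverses. The chronological format's applications skew toward retail, which has a lower base rate.

No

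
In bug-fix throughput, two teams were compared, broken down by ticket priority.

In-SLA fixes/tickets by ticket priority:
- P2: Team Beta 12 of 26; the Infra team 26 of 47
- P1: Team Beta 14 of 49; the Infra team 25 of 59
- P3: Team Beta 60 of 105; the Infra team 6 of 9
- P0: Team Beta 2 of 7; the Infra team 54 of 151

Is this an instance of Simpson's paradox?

P2: Team Beta 12/26 = 46.2%, the Infra team 26/47 = 55.3% → the Infra team
P1: Team Beta 14/49 = 28.6%, the Infra team 25/59 = 42.4% → the Infra team
P3: Team Beta 60/105 = 57.1%, the Infra team 6/9 = 66.7% → the Infra team
P0: Team Beta 2/7 = 28.6%, the Infra team 54/151 = 35.8% → the Infra team
Overall: Team Beta 88/187 = 47.1%, the Infra team 111/266 = 41.7% → Team Beta
The Infra team wins each ticket group but Team Beta wins overall — the comparison reverses. The Infra team's tickets skew toward P0, which has a lower base rate.

Yes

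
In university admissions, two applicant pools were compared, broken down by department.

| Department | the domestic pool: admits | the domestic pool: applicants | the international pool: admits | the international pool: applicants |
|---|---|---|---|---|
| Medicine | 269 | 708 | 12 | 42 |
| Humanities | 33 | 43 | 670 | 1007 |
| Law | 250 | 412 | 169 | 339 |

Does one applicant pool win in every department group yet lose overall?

Yes

Medicine: the domestic pool 269/708 = 38.0%, the international pool 12/42 = 28.6% → the domestic pool
Humanities: the domestic pool 33/43 = 76.7%, the international pool 670/1007 = 66.5% → the domestic pool
Law: the domestic pool 250/412 = 60.7%, the international pool 169/339 = 49.9% → the domestic pool
Overall: the domestic pool 552/1163 = 47.5%, the international pool 851/1388 = 61.3% → the international pool
The domestic pool wins each department group but the international pool wins overall — the comparison reverses. The domestic pool's applicants skew toward Medicine, which has a lower base rate.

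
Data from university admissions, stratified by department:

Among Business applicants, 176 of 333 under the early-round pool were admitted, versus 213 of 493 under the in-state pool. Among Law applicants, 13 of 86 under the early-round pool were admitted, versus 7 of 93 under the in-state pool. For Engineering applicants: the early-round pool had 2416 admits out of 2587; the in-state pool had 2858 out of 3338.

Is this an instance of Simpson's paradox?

No

Business: the early-round pool 176/333 = 52.9%, the in-state pool 213/493 = 43.2% → the early-round pool
Law: the early-round pool 13/86 = 15.1%, the in-state pool 7/93 = 7.5% → the early-round pool
Engineering: the early-round pool 2416/2587 = 93.4%, the in-state pool 2858/3338 = 85.6% → the early-round pool
Overall: the early-round pool 2605/3006 = 86.7%, the in-state pool 3078/3924 = 78.4% → the early-round pool
The early-round pool wins overall and in every department group — no reversal.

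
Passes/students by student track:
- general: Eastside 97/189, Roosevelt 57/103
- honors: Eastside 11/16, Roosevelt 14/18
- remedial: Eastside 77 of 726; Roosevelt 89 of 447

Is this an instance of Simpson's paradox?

General: Eastside 97/189 = 51.3%, Roosevelt 57/103 = 55.3% → Roosevelt
Honors: Eastside 11/16 = 68.8%, Roosevelt 14/18 = 77.8% → Roosevelt
Remedial: Eastside 77/726 = 10.6%, Roosevelt 89/447 = 19.9% → Roosevelt
Overall: Eastside 185/931 = 19.9%, Roosevelt 160/568 = 28.2% → Roosevelt
Roosevelt wins overall and in every student group — no reversal.

No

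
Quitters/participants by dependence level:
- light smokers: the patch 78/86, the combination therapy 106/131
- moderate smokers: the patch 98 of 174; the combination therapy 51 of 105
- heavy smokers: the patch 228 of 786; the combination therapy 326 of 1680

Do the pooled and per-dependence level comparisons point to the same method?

Light smokers: the patch 78/86 = 90.7%, the combination therapy 106/131 = 80.9% → the patch
Moderate smokers: the patch 98/174 = 56.3%, the combination therapy 51/105 = 48.6% → the patch
Heavy smokers: the patch 228/786 = 29.0%, the combination therapy 326/1680 = 19.4% → the patch
Overall: the patch 404/1046 = 38.6%, the combination therapy 483/1916 = 25.2% → the patch
The patch wins overall and in every dependence group — no reversal.

Yes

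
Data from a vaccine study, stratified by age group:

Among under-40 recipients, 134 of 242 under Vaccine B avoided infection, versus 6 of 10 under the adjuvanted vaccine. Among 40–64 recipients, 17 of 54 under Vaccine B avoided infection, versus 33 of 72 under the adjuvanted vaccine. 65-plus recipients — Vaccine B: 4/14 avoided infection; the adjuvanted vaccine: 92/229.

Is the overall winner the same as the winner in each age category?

Under-40: Vaccine B 134/242 = 55.4%, the adjuvanted vaccine 6/10 = 60.0% → the adjuvanted vaccine
40–64: Vaccine B 17/54 = 31.5%, the adjuvanted vaccine 33/72 = 45.8% → the adjuvanted vaccine
65-plus: Vaccine B 4/14 = 28.6%, the adjuvanted vaccine 92/229 = 40.2% → the adjuvanted vaccine
Overall: Vaccine B 155/310 = 50.0%, the adjuvanted vaccine 131/311 = 42.1% → Vaccine B
The adjuvanted vaccine wins each age group but Vaccine B wins overall — the comparison reverses. The adjuvanted vaccine's recipients skew toward 65-plus, which has a lower base rate.

No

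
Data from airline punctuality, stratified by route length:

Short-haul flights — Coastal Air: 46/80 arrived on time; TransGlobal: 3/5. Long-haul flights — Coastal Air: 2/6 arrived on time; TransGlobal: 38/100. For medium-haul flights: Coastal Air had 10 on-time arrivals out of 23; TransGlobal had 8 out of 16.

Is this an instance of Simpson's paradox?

Yes

Short-haul: Coastal Air 46/80 = 57.5%, TransGlobal 3/5 = 60.0% → TransGlobal
Long-haul: Coastal Air 2/6 = 33.3%, TransGlobal 38/100 = 38.0% → TransGlobal
Medium-haul: Coastal Air 10/23 = 43.5%, TransGlobal 8/16 = 50.0% → TransGlobal
Overall: Coastal Air 58/109 = 53.2%, TransGlobal 49/121 = 40.5% → Coastal Air
TransGlobal wins each route group but Coastal Air wins overall — the comparison reverses. TransGlobal's flights skew toward long-haul, which has a lower base rate.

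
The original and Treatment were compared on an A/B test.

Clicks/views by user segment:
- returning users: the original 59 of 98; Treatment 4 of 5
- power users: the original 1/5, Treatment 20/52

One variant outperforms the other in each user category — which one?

Returning users: the original 59/98 = 60.2%, Treatment 4/5 = 80.0% → Treatment
Power users: the original 1/5 = 20.0%, Treatment 20/52 = 38.5% → Treatment
Treatment has the higher rate in both groups.

Treatment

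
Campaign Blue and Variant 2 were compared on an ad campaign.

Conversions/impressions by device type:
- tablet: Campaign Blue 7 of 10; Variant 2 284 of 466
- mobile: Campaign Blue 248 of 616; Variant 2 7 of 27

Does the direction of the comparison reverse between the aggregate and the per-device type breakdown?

Yes

Tablet: Campaign Blue 7/10 = 70.0%, Variant 2 284/466 = 60.9% → Campaign Blue
Mobile: Campaign Blue 248/616 = 40.3%, Variant 2 7/27 = 25.9% → Campaign Blue
Overall: Campaign Blue 255/626 = 40.7%, Variant 2 291/493 = 59.0% → Variant 2
Campaign Blue wins each device group but Variant 2 wins overall — the comparison reverses. Campaign Blue's impressions skew toward mobile, which has a lower base rate.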